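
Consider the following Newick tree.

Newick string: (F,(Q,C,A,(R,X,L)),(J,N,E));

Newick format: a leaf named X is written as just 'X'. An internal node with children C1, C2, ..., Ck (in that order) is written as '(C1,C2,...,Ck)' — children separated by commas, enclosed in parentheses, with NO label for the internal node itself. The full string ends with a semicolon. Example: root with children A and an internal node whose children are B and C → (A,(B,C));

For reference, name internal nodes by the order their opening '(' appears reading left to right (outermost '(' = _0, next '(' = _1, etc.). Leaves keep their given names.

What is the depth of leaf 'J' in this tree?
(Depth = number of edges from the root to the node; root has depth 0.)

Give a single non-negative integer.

Newick: (F,(Q,C,A,(R,X,L)),(J,N,E));
Naming internals by '(' encounter order: outermost '(' = _0, next = _1, ...
Query node: J
Path from root: _0 -> _3 -> J
Depth of J: 2 (number of edges from root)

Answer: 2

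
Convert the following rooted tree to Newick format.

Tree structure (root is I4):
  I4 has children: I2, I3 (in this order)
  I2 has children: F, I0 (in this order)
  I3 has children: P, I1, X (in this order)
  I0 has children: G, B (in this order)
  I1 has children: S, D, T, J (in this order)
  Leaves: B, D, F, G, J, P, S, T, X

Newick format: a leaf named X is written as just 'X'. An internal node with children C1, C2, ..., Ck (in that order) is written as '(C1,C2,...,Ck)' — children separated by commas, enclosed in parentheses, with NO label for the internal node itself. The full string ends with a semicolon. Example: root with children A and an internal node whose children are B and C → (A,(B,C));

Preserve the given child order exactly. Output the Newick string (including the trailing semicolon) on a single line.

internal I4 with children ['I2', 'I3']
  internal I2 with children ['F', 'I0']
    leaf 'F' → 'F'
    internal I0 with children ['G', 'B']
      leaf 'G' → 'G'
      leaf 'B' → 'B'
    → '(G,B)'
  → '(F,(G,B))'
  internal I3 with children ['P', 'I1', 'X']
    leaf 'P' → 'P'
    internal I1 with children ['S', 'D', 'T', 'J']
      leaf 'S' → 'S'
      leaf 'D' → 'D'
      leaf 'T' → 'T'
      leaf 'J' → 'J'
    → '(S,D,T,J)'
    leaf 'X' → 'X'
  → '(P,(S,D,T,J),X)'
→ '((F,(G,B)),(P,(S,D,T,J),X))'
Final: ((F,(G,B)),(P,(S,D,T,J),X));

Answer: ((F,(G,B)),(P,(S,D,T,J),X));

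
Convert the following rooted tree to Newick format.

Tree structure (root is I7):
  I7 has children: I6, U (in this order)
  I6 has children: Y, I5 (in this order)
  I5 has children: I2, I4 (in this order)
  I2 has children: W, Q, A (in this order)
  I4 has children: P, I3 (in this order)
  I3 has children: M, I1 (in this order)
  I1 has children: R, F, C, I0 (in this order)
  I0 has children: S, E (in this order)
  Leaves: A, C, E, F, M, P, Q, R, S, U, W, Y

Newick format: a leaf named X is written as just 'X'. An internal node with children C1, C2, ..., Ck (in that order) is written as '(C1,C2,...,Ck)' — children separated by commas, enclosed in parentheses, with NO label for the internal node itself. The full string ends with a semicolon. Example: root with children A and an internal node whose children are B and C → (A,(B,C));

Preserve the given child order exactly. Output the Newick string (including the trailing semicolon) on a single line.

Answer: ((Y,((W,Q,A),(P,(M,(R,F,C,(S,E)))))),U);

Derivation:
internal I7 with children ['I6', 'U']
  internal I6 with children ['Y', 'I5']
    leaf 'Y' → 'Y'
    internal I5 with children ['I2', 'I4']
      internal I2 with children ['W', 'Q', 'A']
        leaf 'W' → 'W'
        leaf 'Q' → 'Q'
        leaf 'A' → 'A'
      → '(W,Q,A)'
      internal I4 with children ['P', 'I3']
        leaf 'P' → 'P'
        internal I3 with children ['M', 'I1']
          leaf 'M' → 'M'
          internal I1 with children ['R', 'F', 'C', 'I0']
            leaf 'R' → 'R'
            leaf 'F' → 'F'
            leaf 'C' → 'C'
            internal I0 with children ['S', 'E']
              leaf 'S' → 'S'
              leaf 'E' → 'E'
            → '(S,E)'
          → '(R,F,C,(S,E))'
        → '(M,(R,F,C,(S,E)))'
      → '(P,(M,(R,F,C,(S,E))))'
    → '((W,Q,A),(P,(M,(R,F,C,(S,E)))))'
  → '(Y,((W,Q,A),(P,(M,(R,F,C,(S,E))))))'
  leaf 'U' → 'U'
→ '((Y,((W,Q,A),(P,(M,(R,F,C,(S,E)))))),U)'
Final: ((Y,((W,Q,A),(P,(M,(R,F,C,(S,E)))))),U);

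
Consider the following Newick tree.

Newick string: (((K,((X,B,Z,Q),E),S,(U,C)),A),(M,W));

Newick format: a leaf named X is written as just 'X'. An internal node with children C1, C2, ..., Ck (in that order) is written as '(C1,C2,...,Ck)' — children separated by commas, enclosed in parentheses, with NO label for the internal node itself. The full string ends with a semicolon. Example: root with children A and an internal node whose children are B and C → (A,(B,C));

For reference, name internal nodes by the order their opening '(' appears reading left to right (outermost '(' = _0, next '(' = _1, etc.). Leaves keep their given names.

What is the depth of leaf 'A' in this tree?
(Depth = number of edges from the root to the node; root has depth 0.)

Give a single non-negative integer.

Newick: (((K,((X,B,Z,Q),E),S,(U,C)),A),(M,W));
Naming internals by '(' encounter order: outermost '(' = _0, next = _1, ...
Query node: A
Path from root: _0 -> _1 -> A
Depth of A: 2 (number of edges from root)

Answer: 2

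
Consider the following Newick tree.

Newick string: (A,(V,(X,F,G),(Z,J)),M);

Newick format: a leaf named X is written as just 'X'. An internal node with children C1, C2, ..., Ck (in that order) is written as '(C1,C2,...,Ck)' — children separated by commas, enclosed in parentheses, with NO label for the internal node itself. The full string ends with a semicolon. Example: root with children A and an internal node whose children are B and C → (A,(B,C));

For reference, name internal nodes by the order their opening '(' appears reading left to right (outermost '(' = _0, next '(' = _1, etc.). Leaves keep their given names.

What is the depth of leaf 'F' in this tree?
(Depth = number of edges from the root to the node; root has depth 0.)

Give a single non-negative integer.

Newick: (A,(V,(X,F,G),(Z,J)),M);
Naming internals by '(' encounter order: outermost '(' = _0, next = _1, ...
Query node: F
Path from root: _0 -> _1 -> _2 -> F
Depth of F: 3 (number of edges from root)

Answer: 3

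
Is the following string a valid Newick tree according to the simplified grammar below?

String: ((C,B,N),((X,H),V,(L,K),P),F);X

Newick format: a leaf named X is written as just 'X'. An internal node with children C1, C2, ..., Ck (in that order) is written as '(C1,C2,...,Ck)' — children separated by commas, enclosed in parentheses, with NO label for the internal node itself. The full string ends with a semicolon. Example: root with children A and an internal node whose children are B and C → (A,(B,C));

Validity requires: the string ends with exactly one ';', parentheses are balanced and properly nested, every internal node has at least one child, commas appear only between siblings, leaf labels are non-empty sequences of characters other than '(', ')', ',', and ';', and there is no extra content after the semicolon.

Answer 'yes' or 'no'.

Input: ((C,B,N),((X,H),V,(L,K),P),F);X
Paren balance: 5 '(' vs 5 ')' OK
Ends with single ';': False
Full parse: FAILS (must end with ;)
Valid: False

Answer: no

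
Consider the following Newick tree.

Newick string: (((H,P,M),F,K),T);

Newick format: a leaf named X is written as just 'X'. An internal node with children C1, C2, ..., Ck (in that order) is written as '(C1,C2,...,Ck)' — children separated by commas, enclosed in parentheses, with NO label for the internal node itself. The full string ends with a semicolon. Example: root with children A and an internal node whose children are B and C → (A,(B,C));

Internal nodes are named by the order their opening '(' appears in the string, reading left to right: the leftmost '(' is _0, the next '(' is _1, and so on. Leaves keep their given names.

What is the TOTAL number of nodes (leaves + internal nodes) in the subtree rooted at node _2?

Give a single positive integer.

Newick: (((H,P,M),F,K),T);
Locate _2: it is the '(' at position 2 (the 3rd '(' reading left to right).
Query: subtree rooted at _2
_2: subtree_size = 1 + 3
  H: subtree_size = 1 + 0
  P: subtree_size = 1 + 0
  M: subtree_size = 1 + 0
Total subtree size of _2: 4

Answer: 4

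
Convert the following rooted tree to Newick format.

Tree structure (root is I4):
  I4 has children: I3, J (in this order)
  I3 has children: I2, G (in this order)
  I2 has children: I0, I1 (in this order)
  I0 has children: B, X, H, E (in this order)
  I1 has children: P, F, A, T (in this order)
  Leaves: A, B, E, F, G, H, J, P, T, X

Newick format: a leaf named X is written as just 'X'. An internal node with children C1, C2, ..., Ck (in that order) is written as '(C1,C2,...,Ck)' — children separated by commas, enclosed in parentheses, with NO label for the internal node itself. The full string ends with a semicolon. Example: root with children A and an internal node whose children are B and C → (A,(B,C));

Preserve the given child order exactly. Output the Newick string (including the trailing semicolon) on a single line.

internal I4 with children ['I3', 'J']
  internal I3 with children ['I2', 'G']
    internal I2 with children ['I0', 'I1']
      internal I0 with children ['B', 'X', 'H', 'E']
        leaf 'B' → 'B'
        leaf 'X' → 'X'
        leaf 'H' → 'H'
        leaf 'E' → 'E'
      → '(B,X,H,E)'
      internal I1 with children ['P', 'F', 'A', 'T']
        leaf 'P' → 'P'
        leaf 'F' → 'F'
        leaf 'A' → 'A'
        leaf 'T' → 'T'
      → '(P,F,A,T)'
    → '((B,X,H,E),(P,F,A,T))'
    leaf 'G' → 'G'
  → '(((B,X,H,E),(P,F,A,T)),G)'
  leaf 'J' → 'J'
→ '((((B,X,H,E),(P,F,A,T)),G),J)'
Final: ((((B,X,H,E),(P,F,A,T)),G),J);

Answer: ((((B,X,H,E),(P,F,A,T)),G),J);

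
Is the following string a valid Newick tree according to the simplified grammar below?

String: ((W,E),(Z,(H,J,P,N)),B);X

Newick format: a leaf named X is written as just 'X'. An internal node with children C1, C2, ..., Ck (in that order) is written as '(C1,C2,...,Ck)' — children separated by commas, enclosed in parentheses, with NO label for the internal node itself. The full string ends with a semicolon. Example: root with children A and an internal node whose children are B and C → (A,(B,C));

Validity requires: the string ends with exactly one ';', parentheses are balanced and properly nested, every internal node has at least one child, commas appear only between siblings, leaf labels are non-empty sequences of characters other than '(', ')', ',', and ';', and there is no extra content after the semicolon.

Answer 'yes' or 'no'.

Input: ((W,E),(Z,(H,J,P,N)),B);X
Paren balance: 4 '(' vs 4 ')' OK
Ends with single ';': False
Full parse: FAILS (must end with ;)
Valid: False

Answer: no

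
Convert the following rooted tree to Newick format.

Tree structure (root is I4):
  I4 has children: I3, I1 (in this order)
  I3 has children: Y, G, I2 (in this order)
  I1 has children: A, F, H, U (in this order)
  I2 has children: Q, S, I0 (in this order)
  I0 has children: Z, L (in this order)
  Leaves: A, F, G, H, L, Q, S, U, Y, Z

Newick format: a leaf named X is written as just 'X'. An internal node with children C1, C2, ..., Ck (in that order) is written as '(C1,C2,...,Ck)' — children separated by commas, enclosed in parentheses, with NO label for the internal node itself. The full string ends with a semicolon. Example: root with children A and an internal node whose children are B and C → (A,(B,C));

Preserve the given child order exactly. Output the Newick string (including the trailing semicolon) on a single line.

Answer: ((Y,G,(Q,S,(Z,L))),(A,F,H,U));

Derivation:
internal I4 with children ['I3', 'I1']
  internal I3 with children ['Y', 'G', 'I2']
    leaf 'Y' → 'Y'
    leaf 'G' → 'G'
    internal I2 with children ['Q', 'S', 'I0']
      leaf 'Q' → 'Q'
      leaf 'S' → 'S'
      internal I0 with children ['Z', 'L']
        leaf 'Z' → 'Z'
        leaf 'L' → 'L'
      → '(Z,L)'
    → '(Q,S,(Z,L))'
  → '(Y,G,(Q,S,(Z,L)))'
  internal I1 with children ['A', 'F', 'H', 'U']
    leaf 'A' → 'A'
    leaf 'F' → 'F'
    leaf 'H' → 'H'
    leaf 'U' → 'U'
  → '(A,F,H,U)'
→ '((Y,G,(Q,S,(Z,L))),(A,F,H,U))'
Final: ((Y,G,(Q,S,(Z,L))),(A,F,H,U));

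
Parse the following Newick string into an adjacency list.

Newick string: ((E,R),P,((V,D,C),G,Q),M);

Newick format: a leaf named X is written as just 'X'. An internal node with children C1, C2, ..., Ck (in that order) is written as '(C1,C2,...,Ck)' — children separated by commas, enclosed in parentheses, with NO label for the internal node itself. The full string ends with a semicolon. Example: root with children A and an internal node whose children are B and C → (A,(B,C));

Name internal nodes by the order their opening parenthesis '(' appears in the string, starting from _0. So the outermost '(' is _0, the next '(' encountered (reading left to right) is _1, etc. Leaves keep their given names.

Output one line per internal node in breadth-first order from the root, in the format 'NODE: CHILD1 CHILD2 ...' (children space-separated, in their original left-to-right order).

Answer: _0: _1 P _2 M
_1: E R
_2: _3 G Q
_3: V D C

Derivation:
Input: ((E,R),P,((V,D,C),G,Q),M);
Scanning left-to-right, naming '(' by encounter order:
  pos 0: '(' -> open internal node _0 (depth 1)
  pos 1: '(' -> open internal node _1 (depth 2)
  pos 5: ')' -> close internal node _1 (now at depth 1)
  pos 9: '(' -> open internal node _2 (depth 2)
  pos 10: '(' -> open internal node _3 (depth 3)
  pos 16: ')' -> close internal node _3 (now at depth 2)
  pos 21: ')' -> close internal node _2 (now at depth 1)
  pos 24: ')' -> close internal node _0 (now at depth 0)
Total internal nodes: 4
BFS adjacency from root:
  _0: _1 P _2 M
  _1: E R
  _2: _3 G Q
  _3: V D C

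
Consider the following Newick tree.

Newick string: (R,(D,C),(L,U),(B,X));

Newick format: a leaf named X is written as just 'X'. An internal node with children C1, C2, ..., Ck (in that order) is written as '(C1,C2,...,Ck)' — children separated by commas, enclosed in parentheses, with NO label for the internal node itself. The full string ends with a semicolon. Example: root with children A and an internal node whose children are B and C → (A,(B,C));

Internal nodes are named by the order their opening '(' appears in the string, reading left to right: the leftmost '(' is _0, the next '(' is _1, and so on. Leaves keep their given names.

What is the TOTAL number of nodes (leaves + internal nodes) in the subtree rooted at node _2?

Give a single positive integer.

Newick: (R,(D,C),(L,U),(B,X));
Locate _2: it is the '(' at position 9 (the 3rd '(' reading left to right).
Query: subtree rooted at _2
_2: subtree_size = 1 + 2
  L: subtree_size = 1 + 0
  U: subtree_size = 1 + 0
Total subtree size of _2: 3

Answer: 3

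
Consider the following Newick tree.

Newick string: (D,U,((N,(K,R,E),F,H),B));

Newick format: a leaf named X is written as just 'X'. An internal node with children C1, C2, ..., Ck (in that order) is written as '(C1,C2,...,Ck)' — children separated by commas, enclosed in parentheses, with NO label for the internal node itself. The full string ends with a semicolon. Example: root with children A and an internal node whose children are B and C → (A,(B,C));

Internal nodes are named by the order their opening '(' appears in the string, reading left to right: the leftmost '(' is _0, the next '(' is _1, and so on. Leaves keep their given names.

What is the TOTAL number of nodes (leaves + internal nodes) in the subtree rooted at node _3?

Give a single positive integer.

Answer: 4

Derivation:
Newick: (D,U,((N,(K,R,E),F,H),B));
Locate _3: it is the '(' at position 9 (the 4th '(' reading left to right).
Query: subtree rooted at _3
_3: subtree_size = 1 + 3
  K: subtree_size = 1 + 0
  R: subtree_size = 1 + 0
  E: subtree_size = 1 + 0
Total subtree size of _3: 4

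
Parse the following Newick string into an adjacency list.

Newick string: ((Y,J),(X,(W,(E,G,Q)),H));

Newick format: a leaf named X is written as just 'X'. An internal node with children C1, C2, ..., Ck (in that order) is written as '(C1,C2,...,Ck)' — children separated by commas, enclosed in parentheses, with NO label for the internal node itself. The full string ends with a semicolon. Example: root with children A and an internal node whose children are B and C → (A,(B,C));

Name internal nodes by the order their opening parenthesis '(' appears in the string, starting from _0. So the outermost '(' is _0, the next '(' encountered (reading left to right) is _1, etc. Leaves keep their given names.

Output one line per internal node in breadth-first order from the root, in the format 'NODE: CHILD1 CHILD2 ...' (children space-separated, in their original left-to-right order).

Answer: _0: _1 _2
_1: Y J
_2: X _3 H
_3: W _4
_4: E G Q

Derivation:
Input: ((Y,J),(X,(W,(E,G,Q)),H));
Scanning left-to-right, naming '(' by encounter order:
  pos 0: '(' -> open internal node _0 (depth 1)
  pos 1: '(' -> open internal node _1 (depth 2)
  pos 5: ')' -> close internal node _1 (now at depth 1)
  pos 7: '(' -> open internal node _2 (depth 2)
  pos 10: '(' -> open internal node _3 (depth 3)
  pos 13: '(' -> open internal node _4 (depth 4)
  pos 19: ')' -> close internal node _4 (now at depth 3)
  pos 20: ')' -> close internal node _3 (now at depth 2)
  pos 23: ')' -> close internal node _2 (now at depth 1)
  pos 24: ')' -> close internal node _0 (now at depth 0)
Total internal nodes: 5
BFS adjacency from root:
  _0: _1 _2
  _1: Y J
  _2: X _3 H
  _3: W _4
  _4: E G Q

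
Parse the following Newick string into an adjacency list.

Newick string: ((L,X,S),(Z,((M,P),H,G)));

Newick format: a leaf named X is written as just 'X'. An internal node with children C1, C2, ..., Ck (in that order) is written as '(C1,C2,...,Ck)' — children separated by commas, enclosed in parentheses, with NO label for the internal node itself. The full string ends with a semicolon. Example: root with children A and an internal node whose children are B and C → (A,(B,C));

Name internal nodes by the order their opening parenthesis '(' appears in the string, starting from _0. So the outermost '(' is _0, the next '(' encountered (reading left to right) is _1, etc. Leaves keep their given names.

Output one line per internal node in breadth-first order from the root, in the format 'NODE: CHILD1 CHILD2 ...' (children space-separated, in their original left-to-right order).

Input: ((L,X,S),(Z,((M,P),H,G)));
Scanning left-to-right, naming '(' by encounter order:
  pos 0: '(' -> open internal node _0 (depth 1)
  pos 1: '(' -> open internal node _1 (depth 2)
  pos 7: ')' -> close internal node _1 (now at depth 1)
  pos 9: '(' -> open internal node _2 (depth 2)
  pos 12: '(' -> open internal node _3 (depth 3)
  pos 13: '(' -> open internal node _4 (depth 4)
  pos 17: ')' -> close internal node _4 (now at depth 3)
  pos 22: ')' -> close internal node _3 (now at depth 2)
  pos 23: ')' -> close internal node _2 (now at depth 1)
  pos 24: ')' -> close internal node _0 (now at depth 0)
Total internal nodes: 5
BFS adjacency from root:
  _0: _1 _2
  _1: L X S
  _2: Z _3
  _3: _4 H G
  _4: M P

Answer: _0: _1 _2
_1: L X S
_2: Z _3
_3: _4 H G
_4: M P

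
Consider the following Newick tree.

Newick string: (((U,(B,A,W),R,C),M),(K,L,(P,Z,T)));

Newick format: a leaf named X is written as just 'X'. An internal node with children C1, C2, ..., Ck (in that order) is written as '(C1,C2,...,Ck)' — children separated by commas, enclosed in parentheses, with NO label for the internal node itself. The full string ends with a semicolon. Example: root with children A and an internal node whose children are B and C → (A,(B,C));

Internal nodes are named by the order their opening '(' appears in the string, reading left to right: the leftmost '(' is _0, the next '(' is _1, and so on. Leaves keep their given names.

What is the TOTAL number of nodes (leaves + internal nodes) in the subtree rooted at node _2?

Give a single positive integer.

Answer: 8

Derivation:
Newick: (((U,(B,A,W),R,C),M),(K,L,(P,Z,T)));
Locate _2: it is the '(' at position 2 (the 3rd '(' reading left to right).
Query: subtree rooted at _2
_2: subtree_size = 1 + 7
  U: subtree_size = 1 + 0
  _3: subtree_size = 1 + 3
    B: subtree_size = 1 + 0
    A: subtree_size = 1 + 0
    W: subtree_size = 1 + 0
  R: subtree_size = 1 + 0
  C: subtree_size = 1 + 0
Total subtree size of _2: 8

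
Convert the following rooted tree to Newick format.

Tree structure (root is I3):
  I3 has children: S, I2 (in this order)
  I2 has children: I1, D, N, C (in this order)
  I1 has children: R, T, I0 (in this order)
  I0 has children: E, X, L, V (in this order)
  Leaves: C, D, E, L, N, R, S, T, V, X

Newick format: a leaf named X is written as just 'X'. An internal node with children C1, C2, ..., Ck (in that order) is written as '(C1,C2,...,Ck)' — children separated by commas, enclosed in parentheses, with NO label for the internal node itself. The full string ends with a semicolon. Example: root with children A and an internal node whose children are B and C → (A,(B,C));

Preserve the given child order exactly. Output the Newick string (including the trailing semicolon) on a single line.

internal I3 with children ['S', 'I2']
  leaf 'S' → 'S'
  internal I2 with children ['I1', 'D', 'N', 'C']
    internal I1 with children ['R', 'T', 'I0']
      leaf 'R' → 'R'
      leaf 'T' → 'T'
      internal I0 with children ['E', 'X', 'L', 'V']
        leaf 'E' → 'E'
        leaf 'X' → 'X'
        leaf 'L' → 'L'
        leaf 'V' → 'V'
      → '(E,X,L,V)'
    → '(R,T,(E,X,L,V))'
    leaf 'D' → 'D'
    leaf 'N' → 'N'
    leaf 'C' → 'C'
  → '((R,T,(E,X,L,V)),D,N,C)'
→ '(S,((R,T,(E,X,L,V)),D,N,C))'
Final: (S,((R,T,(E,X,L,V)),D,N,C));

Answer: (S,((R,T,(E,X,L,V)),D,N,C));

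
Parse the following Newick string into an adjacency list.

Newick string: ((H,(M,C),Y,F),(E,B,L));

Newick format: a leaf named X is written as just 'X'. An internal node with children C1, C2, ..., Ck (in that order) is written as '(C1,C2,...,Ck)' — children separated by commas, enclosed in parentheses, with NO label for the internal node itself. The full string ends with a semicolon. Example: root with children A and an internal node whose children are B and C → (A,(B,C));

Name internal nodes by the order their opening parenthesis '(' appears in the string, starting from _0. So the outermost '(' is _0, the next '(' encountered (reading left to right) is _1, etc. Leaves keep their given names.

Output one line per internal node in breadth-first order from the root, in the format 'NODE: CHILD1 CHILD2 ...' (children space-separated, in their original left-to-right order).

Answer: _0: _1 _3
_1: H _2 Y F
_3: E B L
_2: M C

Derivation:
Input: ((H,(M,C),Y,F),(E,B,L));
Scanning left-to-right, naming '(' by encounter order:
  pos 0: '(' -> open internal node _0 (depth 1)
  pos 1: '(' -> open internal node _1 (depth 2)
  pos 4: '(' -> open internal node _2 (depth 3)
  pos 8: ')' -> close internal node _2 (now at depth 2)
  pos 13: ')' -> close internal node _1 (now at depth 1)
  pos 15: '(' -> open internal node _3 (depth 2)
  pos 21: ')' -> close internal node _3 (now at depth 1)
  pos 22: ')' -> close internal node _0 (now at depth 0)
Total internal nodes: 4
BFS adjacency from root:
  _0: _1 _3
  _1: H _2 Y F
  _3: E B L
  _2: M C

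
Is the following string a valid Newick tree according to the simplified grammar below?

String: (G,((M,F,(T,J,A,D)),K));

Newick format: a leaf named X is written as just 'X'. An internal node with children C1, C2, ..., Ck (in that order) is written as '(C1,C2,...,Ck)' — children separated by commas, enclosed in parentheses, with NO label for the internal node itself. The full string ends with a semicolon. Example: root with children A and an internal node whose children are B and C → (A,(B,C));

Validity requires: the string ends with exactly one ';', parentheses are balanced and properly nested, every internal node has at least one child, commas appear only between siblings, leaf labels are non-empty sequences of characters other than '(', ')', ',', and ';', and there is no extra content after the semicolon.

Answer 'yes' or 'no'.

Answer: yes

Derivation:
Input: (G,((M,F,(T,J,A,D)),K));
Paren balance: 4 '(' vs 4 ')' OK
Ends with single ';': True
Full parse: OK
Valid: True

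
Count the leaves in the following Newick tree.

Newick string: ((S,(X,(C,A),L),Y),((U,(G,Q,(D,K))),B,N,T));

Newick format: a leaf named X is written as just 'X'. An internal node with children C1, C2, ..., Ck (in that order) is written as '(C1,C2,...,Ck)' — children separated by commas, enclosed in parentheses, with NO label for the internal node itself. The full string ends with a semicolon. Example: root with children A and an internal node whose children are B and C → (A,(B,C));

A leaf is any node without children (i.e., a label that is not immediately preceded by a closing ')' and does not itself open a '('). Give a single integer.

Answer: 14

Derivation:
Newick: ((S,(X,(C,A),L),Y),((U,(G,Q,(D,K))),B,N,T));
Scan left-to-right; a leaf is any maximal label run not followed by '(':
  pos 2: leaf 'S' → count = 1
  pos 5: leaf 'X' → count = 2
  pos 8: leaf 'C' → count = 3
  pos 10: leaf 'A' → count = 4
  pos 13: leaf 'L' → count = 5
  pos 16: leaf 'Y' → count = 6
  pos 21: leaf 'U' → count = 7
  pos 24: leaf 'G' → count = 8
  pos 26: leaf 'Q' → count = 9
  pos 29: leaf 'D' → count = 10
  pos 31: leaf 'K' → count = 11
  pos 36: leaf 'B' → count = 12
  pos 38: leaf 'N' → count = 13
  pos 40: leaf 'T' → count = 14
Total leaves: 14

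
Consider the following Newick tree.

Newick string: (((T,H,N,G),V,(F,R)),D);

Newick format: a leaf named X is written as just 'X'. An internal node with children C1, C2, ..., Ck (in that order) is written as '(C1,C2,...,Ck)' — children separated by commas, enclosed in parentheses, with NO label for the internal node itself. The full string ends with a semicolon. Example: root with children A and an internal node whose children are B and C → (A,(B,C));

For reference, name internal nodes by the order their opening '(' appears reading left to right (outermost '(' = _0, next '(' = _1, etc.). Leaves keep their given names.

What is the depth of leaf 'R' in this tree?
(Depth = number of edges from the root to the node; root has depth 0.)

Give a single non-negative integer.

Answer: 3

Derivation:
Newick: (((T,H,N,G),V,(F,R)),D);
Naming internals by '(' encounter order: outermost '(' = _0, next = _1, ...
Query node: R
Path from root: _0 -> _1 -> _3 -> R
Depth of R: 3 (number of edges from root)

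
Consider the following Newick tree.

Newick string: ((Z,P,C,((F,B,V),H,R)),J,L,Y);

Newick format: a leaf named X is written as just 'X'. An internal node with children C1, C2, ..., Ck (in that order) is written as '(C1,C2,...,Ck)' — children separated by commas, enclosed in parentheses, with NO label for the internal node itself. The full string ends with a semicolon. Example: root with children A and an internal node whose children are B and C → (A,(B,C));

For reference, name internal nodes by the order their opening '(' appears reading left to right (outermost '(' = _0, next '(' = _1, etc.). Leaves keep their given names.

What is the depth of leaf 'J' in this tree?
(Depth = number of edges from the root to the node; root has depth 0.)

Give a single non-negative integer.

Newick: ((Z,P,C,((F,B,V),H,R)),J,L,Y);
Naming internals by '(' encounter order: outermost '(' = _0, next = _1, ...
Query node: J
Path from root: _0 -> J
Depth of J: 1 (number of edges from root)

Answer: 1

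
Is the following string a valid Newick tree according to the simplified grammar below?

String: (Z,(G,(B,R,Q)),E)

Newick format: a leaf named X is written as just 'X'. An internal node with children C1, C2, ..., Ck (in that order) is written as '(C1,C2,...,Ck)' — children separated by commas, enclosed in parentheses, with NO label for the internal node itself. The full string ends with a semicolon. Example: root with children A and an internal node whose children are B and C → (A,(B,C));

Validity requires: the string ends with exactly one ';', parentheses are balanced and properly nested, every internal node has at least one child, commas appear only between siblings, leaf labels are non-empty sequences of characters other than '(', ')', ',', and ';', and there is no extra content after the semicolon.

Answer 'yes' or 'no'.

Answer: no

Derivation:
Input: (Z,(G,(B,R,Q)),E)
Paren balance: 3 '(' vs 3 ')' OK
Ends with single ';': False
Full parse: FAILS (must end with ;)
Valid: False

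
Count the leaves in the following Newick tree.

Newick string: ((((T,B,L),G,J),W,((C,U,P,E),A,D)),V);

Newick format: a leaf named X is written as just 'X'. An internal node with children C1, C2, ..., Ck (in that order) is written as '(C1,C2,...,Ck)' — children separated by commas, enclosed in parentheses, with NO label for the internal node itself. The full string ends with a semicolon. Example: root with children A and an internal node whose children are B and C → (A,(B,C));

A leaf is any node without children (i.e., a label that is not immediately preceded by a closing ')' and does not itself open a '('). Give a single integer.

Newick: ((((T,B,L),G,J),W,((C,U,P,E),A,D)),V);
Scan left-to-right; a leaf is any maximal label run not followed by '(':
  pos 4: leaf 'T' → count = 1
  pos 6: leaf 'B' → count = 2
  pos 8: leaf 'L' → count = 3
  pos 11: leaf 'G' → count = 4
  pos 13: leaf 'J' → count = 5
  pos 16: leaf 'W' → count = 6
  pos 20: leaf 'C' → count = 7
  pos 22: leaf 'U' → count = 8
  pos 24: leaf 'P' → count = 9
  pos 26: leaf 'E' → count = 10
  pos 29: leaf 'A' → count = 11
  pos 31: leaf 'D' → count = 12
  pos 35: leaf 'V' → count = 13
Total leaves: 13

Answer: 13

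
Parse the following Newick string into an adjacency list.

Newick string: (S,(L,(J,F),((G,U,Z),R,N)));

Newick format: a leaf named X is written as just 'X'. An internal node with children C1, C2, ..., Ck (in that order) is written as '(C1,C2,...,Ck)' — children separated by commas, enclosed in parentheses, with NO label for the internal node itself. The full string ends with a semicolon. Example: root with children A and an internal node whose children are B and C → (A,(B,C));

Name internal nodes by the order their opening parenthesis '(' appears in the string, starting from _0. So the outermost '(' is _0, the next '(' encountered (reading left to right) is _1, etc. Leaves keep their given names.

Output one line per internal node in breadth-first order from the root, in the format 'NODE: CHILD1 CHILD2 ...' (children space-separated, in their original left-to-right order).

Answer: _0: S _1
_1: L _2 _3
_2: J F
_3: _4 R N
_4: G U Z

Derivation:
Input: (S,(L,(J,F),((G,U,Z),R,N)));
Scanning left-to-right, naming '(' by encounter order:
  pos 0: '(' -> open internal node _0 (depth 1)
  pos 3: '(' -> open internal node _1 (depth 2)
  pos 6: '(' -> open internal node _2 (depth 3)
  pos 10: ')' -> close internal node _2 (now at depth 2)
  pos 12: '(' -> open internal node _3 (depth 3)
  pos 13: '(' -> open internal node _4 (depth 4)
  pos 19: ')' -> close internal node _4 (now at depth 3)
  pos 24: ')' -> close internal node _3 (now at depth 2)
  pos 25: ')' -> close internal node _1 (now at depth 1)
  pos 26: ')' -> close internal node _0 (now at depth 0)
Total internal nodes: 5
BFS adjacency from root:
  _0: S _1
  _1: L _2 _3
  _2: J F
  _3: _4 R N
  _4: G U Z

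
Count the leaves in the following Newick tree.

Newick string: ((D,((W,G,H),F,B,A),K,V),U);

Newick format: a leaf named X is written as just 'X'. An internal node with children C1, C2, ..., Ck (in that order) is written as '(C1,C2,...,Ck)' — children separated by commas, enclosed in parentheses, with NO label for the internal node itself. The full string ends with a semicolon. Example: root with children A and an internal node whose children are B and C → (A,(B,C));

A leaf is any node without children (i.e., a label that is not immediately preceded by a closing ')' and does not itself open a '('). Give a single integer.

Newick: ((D,((W,G,H),F,B,A),K,V),U);
Scan left-to-right; a leaf is any maximal label run not followed by '(':
  pos 2: leaf 'D' → count = 1
  pos 6: leaf 'W' → count = 2
  pos 8: leaf 'G' → count = 3
  pos 10: leaf 'H' → count = 4
  pos 13: leaf 'F' → count = 5
  pos 15: leaf 'B' → count = 6
  pos 17: leaf 'A' → count = 7
  pos 20: leaf 'K' → count = 8
  pos 22: leaf 'V' → count = 9
  pos 25: leaf 'U' → count = 10
Total leaves: 10

Answer: 10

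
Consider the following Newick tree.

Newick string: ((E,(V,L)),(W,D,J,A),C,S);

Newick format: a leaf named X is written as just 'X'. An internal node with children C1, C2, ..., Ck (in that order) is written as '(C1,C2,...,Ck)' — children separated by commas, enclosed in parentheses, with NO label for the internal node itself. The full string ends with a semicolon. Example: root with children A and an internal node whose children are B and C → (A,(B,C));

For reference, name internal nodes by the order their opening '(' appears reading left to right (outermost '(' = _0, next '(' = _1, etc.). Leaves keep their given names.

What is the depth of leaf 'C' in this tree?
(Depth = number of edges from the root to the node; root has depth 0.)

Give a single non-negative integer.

Answer: 1

Derivation:
Newick: ((E,(V,L)),(W,D,J,A),C,S);
Naming internals by '(' encounter order: outermost '(' = _0, next = _1, ...
Query node: C
Path from root: _0 -> C
Depth of C: 1 (number of edges from root)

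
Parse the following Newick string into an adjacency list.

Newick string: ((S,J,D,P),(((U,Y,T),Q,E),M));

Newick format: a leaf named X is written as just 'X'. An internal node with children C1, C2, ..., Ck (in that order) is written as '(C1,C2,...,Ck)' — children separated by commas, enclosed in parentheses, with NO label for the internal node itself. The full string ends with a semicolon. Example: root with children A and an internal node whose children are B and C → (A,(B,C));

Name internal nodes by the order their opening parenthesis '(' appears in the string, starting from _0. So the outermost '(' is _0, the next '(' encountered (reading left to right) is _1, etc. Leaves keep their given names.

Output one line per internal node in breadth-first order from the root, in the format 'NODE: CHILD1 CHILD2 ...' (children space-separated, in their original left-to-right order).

Input: ((S,J,D,P),(((U,Y,T),Q,E),M));
Scanning left-to-right, naming '(' by encounter order:
  pos 0: '(' -> open internal node _0 (depth 1)
  pos 1: '(' -> open internal node _1 (depth 2)
  pos 9: ')' -> close internal node _1 (now at depth 1)
  pos 11: '(' -> open internal node _2 (depth 2)
  pos 12: '(' -> open internal node _3 (depth 3)
  pos 13: '(' -> open internal node _4 (depth 4)
  pos 19: ')' -> close internal node _4 (now at depth 3)
  pos 24: ')' -> close internal node _3 (now at depth 2)
  pos 27: ')' -> close internal node _2 (now at depth 1)
  pos 28: ')' -> close internal node _0 (now at depth 0)
Total internal nodes: 5
BFS adjacency from root:
  _0: _1 _2
  _1: S J D P
  _2: _3 M
  _3: _4 Q E
  _4: U Y T

Answer: _0: _1 _2
_1: S J D P
_2: _3 M
_3: _4 Q E
_4: U Y T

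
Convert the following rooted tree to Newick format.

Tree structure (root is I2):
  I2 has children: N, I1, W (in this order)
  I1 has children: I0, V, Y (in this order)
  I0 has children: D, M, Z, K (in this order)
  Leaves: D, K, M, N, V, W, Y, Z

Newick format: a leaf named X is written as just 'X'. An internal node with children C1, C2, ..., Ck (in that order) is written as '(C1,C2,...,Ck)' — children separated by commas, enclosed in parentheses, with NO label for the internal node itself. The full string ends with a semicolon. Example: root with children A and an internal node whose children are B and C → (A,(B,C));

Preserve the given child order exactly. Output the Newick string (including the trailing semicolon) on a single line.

Answer: (N,((D,M,Z,K),V,Y),W);

Derivation:
internal I2 with children ['N', 'I1', 'W']
  leaf 'N' → 'N'
  internal I1 with children ['I0', 'V', 'Y']
    internal I0 with children ['D', 'M', 'Z', 'K']
      leaf 'D' → 'D'
      leaf 'M' → 'M'
      leaf 'Z' → 'Z'
      leaf 'K' → 'K'
    → '(D,M,Z,K)'
    leaf 'V' → 'V'
    leaf 'Y' → 'Y'
  → '((D,M,Z,K),V,Y)'
  leaf 'W' → 'W'
→ '(N,((D,M,Z,K),V,Y),W)'
Final: (N,((D,M,Z,K),V,Y),W);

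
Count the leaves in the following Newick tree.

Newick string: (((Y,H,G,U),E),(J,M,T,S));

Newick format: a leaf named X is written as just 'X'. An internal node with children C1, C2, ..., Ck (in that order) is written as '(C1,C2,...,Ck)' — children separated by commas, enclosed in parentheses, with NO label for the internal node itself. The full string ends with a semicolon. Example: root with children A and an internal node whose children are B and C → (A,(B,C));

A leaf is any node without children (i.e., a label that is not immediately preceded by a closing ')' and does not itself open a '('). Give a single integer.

Newick: (((Y,H,G,U),E),(J,M,T,S));
Scan left-to-right; a leaf is any maximal label run not followed by '(':
  pos 3: leaf 'Y' → count = 1
  pos 5: leaf 'H' → count = 2
  pos 7: leaf 'G' → count = 3
  pos 9: leaf 'U' → count = 4
  pos 12: leaf 'E' → count = 5
  pos 16: leaf 'J' → count = 6
  pos 18: leaf 'M' → count = 7
  pos 20: leaf 'T' → count = 8
  pos 22: leaf 'S' → count = 9
Total leaves: 9

Answer: 9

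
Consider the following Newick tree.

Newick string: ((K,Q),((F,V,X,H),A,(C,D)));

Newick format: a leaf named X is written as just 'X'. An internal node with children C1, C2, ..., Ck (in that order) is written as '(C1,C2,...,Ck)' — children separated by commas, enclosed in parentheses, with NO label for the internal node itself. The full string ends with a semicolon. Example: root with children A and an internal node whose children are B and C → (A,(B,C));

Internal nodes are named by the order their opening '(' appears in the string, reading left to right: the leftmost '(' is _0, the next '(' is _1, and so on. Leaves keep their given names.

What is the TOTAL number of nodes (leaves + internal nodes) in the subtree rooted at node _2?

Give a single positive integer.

Answer: 10

Derivation:
Newick: ((K,Q),((F,V,X,H),A,(C,D)));
Locate _2: it is the '(' at position 7 (the 3rd '(' reading left to right).
Query: subtree rooted at _2
_2: subtree_size = 1 + 9
  _3: subtree_size = 1 + 4
    F: subtree_size = 1 + 0
    V: subtree_size = 1 + 0
    X: subtree_size = 1 + 0
    H: subtree_size = 1 + 0
  A: subtree_size = 1 + 0
  _4: subtree_size = 1 + 2
    C: subtree_size = 1 + 0
    D: subtree_size = 1 + 0
Total subtree size of _2: 10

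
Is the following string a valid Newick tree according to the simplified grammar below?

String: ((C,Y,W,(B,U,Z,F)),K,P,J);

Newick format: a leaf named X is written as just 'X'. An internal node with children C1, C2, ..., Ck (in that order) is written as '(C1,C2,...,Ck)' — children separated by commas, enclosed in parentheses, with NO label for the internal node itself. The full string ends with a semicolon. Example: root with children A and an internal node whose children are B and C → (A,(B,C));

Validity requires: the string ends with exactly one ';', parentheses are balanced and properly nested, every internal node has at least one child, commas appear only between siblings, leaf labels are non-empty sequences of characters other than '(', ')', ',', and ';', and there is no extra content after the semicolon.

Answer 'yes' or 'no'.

Answer: yes

Derivation:
Input: ((C,Y,W,(B,U,Z,F)),K,P,J);
Paren balance: 3 '(' vs 3 ')' OK
Ends with single ';': True
Full parse: OK
Valid: True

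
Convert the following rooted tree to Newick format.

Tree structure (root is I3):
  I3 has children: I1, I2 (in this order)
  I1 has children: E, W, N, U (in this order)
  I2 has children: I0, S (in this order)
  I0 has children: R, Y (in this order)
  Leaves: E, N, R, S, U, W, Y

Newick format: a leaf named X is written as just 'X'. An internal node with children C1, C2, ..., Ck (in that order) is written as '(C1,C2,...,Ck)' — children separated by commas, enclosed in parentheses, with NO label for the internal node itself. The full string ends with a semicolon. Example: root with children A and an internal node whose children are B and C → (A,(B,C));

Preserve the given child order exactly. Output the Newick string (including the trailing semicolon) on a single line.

Answer: ((E,W,N,U),((R,Y),S));

Derivation:
internal I3 with children ['I1', 'I2']
  internal I1 with children ['E', 'W', 'N', 'U']
    leaf 'E' → 'E'
    leaf 'W' → 'W'
    leaf 'N' → 'N'
    leaf 'U' → 'U'
  → '(E,W,N,U)'
  internal I2 with children ['I0', 'S']
    internal I0 with children ['R', 'Y']
      leaf 'R' → 'R'
      leaf 'Y' → 'Y'
    → '(R,Y)'
    leaf 'S' → 'S'
  → '((R,Y),S)'
→ '((E,W,N,U),((R,Y),S))'
Final: ((E,W,N,U),((R,Y),S));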